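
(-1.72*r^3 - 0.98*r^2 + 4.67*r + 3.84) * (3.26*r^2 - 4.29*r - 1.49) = -5.6072*r^5 + 4.184*r^4 + 21.9912*r^3 - 6.0557*r^2 - 23.4319*r - 5.7216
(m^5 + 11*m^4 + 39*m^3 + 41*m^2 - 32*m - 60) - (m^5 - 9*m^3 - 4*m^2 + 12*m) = 11*m^4 + 48*m^3 + 45*m^2 - 44*m - 60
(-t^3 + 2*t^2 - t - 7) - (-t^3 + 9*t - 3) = 2*t^2 - 10*t - 4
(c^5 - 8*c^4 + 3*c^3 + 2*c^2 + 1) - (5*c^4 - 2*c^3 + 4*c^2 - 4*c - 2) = c^5 - 13*c^4 + 5*c^3 - 2*c^2 + 4*c + 3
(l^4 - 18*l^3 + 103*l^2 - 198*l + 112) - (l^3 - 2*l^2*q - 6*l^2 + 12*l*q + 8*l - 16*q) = l^4 - 19*l^3 + 2*l^2*q + 109*l^2 - 12*l*q - 206*l + 16*q + 112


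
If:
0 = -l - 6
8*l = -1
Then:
No Solution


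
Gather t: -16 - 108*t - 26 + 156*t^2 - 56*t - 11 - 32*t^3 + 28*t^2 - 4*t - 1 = -32*t^3 + 184*t^2 - 168*t - 54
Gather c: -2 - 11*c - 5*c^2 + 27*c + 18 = -5*c^2 + 16*c + 16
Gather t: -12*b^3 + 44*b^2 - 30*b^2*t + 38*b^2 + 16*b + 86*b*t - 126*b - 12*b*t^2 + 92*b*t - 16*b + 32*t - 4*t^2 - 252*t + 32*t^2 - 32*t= -12*b^3 + 82*b^2 - 126*b + t^2*(28 - 12*b) + t*(-30*b^2 + 178*b - 252)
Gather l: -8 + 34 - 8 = 18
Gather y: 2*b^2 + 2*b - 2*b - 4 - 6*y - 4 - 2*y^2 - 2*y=2*b^2 - 2*y^2 - 8*y - 8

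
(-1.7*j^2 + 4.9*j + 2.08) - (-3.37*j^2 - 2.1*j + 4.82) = 1.67*j^2 + 7.0*j - 2.74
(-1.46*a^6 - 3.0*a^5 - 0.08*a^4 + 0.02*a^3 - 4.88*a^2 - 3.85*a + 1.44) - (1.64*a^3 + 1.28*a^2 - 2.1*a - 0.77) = -1.46*a^6 - 3.0*a^5 - 0.08*a^4 - 1.62*a^3 - 6.16*a^2 - 1.75*a + 2.21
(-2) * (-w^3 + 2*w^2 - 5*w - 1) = 2*w^3 - 4*w^2 + 10*w + 2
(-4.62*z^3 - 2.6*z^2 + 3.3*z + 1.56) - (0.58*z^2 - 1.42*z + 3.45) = -4.62*z^3 - 3.18*z^2 + 4.72*z - 1.89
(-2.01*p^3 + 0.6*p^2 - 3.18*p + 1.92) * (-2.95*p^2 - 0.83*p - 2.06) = 5.9295*p^5 - 0.1017*p^4 + 13.0236*p^3 - 4.2606*p^2 + 4.9572*p - 3.9552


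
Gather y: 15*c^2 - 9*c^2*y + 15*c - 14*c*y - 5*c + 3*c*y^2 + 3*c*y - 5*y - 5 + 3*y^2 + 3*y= 15*c^2 + 10*c + y^2*(3*c + 3) + y*(-9*c^2 - 11*c - 2) - 5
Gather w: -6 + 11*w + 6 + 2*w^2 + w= 2*w^2 + 12*w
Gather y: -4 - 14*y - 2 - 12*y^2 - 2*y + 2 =-12*y^2 - 16*y - 4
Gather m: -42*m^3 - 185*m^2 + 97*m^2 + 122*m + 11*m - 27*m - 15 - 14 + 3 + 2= -42*m^3 - 88*m^2 + 106*m - 24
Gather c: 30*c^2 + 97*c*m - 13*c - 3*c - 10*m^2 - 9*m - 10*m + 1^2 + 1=30*c^2 + c*(97*m - 16) - 10*m^2 - 19*m + 2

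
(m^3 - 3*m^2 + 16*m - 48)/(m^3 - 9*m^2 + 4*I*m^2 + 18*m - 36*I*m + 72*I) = (m - 4*I)/(m - 6)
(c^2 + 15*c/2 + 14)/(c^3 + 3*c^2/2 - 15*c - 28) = (c + 4)/(c^2 - 2*c - 8)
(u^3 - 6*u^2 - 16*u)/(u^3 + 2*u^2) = (u - 8)/u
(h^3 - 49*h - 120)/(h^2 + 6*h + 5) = (h^2 - 5*h - 24)/(h + 1)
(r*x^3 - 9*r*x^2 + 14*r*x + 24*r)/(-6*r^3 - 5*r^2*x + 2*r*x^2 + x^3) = r*(-x^3 + 9*x^2 - 14*x - 24)/(6*r^3 + 5*r^2*x - 2*r*x^2 - x^3)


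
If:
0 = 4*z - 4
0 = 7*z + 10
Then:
No Solution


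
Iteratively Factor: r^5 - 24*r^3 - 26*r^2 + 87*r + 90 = (r - 2)*(r^4 + 2*r^3 - 20*r^2 - 66*r - 45) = (r - 2)*(r + 1)*(r^3 + r^2 - 21*r - 45) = (r - 2)*(r + 1)*(r + 3)*(r^2 - 2*r - 15) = (r - 5)*(r - 2)*(r + 1)*(r + 3)*(r + 3)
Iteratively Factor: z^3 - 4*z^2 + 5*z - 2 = (z - 1)*(z^2 - 3*z + 2) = (z - 1)^2*(z - 2)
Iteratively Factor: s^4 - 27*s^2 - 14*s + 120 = (s - 5)*(s^3 + 5*s^2 - 2*s - 24) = (s - 5)*(s + 3)*(s^2 + 2*s - 8) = (s - 5)*(s + 3)*(s + 4)*(s - 2)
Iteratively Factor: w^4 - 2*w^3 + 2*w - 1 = (w - 1)*(w^3 - w^2 - w + 1) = (w - 1)^2*(w^2 - 1) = (w - 1)^2*(w + 1)*(w - 1)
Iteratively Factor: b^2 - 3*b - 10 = (b + 2)*(b - 5)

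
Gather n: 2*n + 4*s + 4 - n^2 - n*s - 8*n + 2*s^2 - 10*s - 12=-n^2 + n*(-s - 6) + 2*s^2 - 6*s - 8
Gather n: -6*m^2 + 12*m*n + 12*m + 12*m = -6*m^2 + 12*m*n + 24*m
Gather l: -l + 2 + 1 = 3 - l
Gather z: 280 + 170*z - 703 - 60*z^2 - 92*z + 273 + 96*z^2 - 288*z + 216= 36*z^2 - 210*z + 66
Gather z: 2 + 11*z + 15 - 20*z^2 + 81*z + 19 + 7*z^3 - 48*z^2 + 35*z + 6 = 7*z^3 - 68*z^2 + 127*z + 42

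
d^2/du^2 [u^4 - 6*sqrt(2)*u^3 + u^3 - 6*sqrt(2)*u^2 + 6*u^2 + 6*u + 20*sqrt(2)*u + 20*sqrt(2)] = 12*u^2 - 36*sqrt(2)*u + 6*u - 12*sqrt(2) + 12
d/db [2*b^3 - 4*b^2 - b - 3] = 6*b^2 - 8*b - 1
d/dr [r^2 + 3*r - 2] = 2*r + 3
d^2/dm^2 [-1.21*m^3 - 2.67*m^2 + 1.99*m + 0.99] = -7.26*m - 5.34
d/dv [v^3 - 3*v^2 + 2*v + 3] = 3*v^2 - 6*v + 2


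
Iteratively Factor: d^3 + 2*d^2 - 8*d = (d + 4)*(d^2 - 2*d) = (d - 2)*(d + 4)*(d)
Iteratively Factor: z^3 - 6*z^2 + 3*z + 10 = (z + 1)*(z^2 - 7*z + 10) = (z - 2)*(z + 1)*(z - 5)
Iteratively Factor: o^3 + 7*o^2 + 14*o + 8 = (o + 2)*(o^2 + 5*o + 4) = (o + 1)*(o + 2)*(o + 4)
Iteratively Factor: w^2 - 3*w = (w - 3)*(w)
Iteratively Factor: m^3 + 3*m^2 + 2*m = (m + 1)*(m^2 + 2*m) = (m + 1)*(m + 2)*(m)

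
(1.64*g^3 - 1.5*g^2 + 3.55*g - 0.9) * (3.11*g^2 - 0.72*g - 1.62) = 5.1004*g^5 - 5.8458*g^4 + 9.4637*g^3 - 2.925*g^2 - 5.103*g + 1.458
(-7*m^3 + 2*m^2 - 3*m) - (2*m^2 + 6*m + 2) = -7*m^3 - 9*m - 2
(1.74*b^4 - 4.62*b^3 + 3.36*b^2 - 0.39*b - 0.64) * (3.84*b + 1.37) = 6.6816*b^5 - 15.357*b^4 + 6.573*b^3 + 3.1056*b^2 - 2.9919*b - 0.8768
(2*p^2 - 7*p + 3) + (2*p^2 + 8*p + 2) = 4*p^2 + p + 5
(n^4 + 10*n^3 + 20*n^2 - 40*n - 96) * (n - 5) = n^5 + 5*n^4 - 30*n^3 - 140*n^2 + 104*n + 480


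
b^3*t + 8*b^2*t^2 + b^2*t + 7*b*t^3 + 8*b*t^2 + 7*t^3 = (b + t)*(b + 7*t)*(b*t + t)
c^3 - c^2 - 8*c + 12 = (c - 2)^2*(c + 3)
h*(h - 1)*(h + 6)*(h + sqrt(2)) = h^4 + sqrt(2)*h^3 + 5*h^3 - 6*h^2 + 5*sqrt(2)*h^2 - 6*sqrt(2)*h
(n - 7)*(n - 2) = n^2 - 9*n + 14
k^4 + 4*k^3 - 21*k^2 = k^2*(k - 3)*(k + 7)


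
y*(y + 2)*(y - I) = y^3 + 2*y^2 - I*y^2 - 2*I*y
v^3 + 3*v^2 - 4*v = v*(v - 1)*(v + 4)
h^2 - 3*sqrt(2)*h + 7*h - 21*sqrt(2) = (h + 7)*(h - 3*sqrt(2))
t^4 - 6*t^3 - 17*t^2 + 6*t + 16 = (t - 8)*(t - 1)*(t + 1)*(t + 2)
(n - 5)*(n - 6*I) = n^2 - 5*n - 6*I*n + 30*I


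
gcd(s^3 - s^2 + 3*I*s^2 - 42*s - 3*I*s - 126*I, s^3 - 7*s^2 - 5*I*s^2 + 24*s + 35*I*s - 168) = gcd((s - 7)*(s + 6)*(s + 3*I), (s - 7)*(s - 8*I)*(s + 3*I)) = s^2 + s*(-7 + 3*I) - 21*I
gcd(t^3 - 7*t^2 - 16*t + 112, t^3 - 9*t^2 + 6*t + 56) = t^2 - 11*t + 28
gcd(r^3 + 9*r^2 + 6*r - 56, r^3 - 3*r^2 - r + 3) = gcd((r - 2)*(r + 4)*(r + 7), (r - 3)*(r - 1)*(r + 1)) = 1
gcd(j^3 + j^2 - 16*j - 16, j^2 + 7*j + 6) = j + 1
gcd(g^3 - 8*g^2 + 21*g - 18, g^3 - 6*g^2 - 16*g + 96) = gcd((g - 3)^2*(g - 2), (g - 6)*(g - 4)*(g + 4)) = 1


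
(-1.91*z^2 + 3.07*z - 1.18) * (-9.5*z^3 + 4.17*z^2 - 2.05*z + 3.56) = 18.145*z^5 - 37.1297*z^4 + 27.9274*z^3 - 18.0137*z^2 + 13.3482*z - 4.2008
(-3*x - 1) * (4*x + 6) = -12*x^2 - 22*x - 6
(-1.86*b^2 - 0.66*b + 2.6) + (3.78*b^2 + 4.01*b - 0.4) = 1.92*b^2 + 3.35*b + 2.2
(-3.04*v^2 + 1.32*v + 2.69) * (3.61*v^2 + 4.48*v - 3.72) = -10.9744*v^4 - 8.854*v^3 + 26.9333*v^2 + 7.1408*v - 10.0068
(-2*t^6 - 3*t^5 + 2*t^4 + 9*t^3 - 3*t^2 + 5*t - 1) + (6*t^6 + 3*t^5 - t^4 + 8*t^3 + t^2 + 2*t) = 4*t^6 + t^4 + 17*t^3 - 2*t^2 + 7*t - 1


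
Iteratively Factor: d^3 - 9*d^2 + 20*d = (d)*(d^2 - 9*d + 20) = d*(d - 5)*(d - 4)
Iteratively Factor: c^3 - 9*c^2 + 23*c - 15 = (c - 3)*(c^2 - 6*c + 5) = (c - 5)*(c - 3)*(c - 1)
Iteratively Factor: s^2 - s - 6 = (s + 2)*(s - 3)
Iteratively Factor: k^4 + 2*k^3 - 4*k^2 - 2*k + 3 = (k - 1)*(k^3 + 3*k^2 - k - 3) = (k - 1)^2*(k^2 + 4*k + 3) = (k - 1)^2*(k + 3)*(k + 1)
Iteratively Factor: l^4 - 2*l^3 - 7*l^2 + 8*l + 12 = (l - 3)*(l^3 + l^2 - 4*l - 4) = (l - 3)*(l + 2)*(l^2 - l - 2) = (l - 3)*(l - 2)*(l + 2)*(l + 1)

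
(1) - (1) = 0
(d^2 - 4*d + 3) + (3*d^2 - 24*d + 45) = 4*d^2 - 28*d + 48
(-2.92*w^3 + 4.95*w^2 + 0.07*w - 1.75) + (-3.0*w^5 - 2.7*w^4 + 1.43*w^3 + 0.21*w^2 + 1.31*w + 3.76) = -3.0*w^5 - 2.7*w^4 - 1.49*w^3 + 5.16*w^2 + 1.38*w + 2.01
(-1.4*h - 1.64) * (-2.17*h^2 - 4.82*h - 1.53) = 3.038*h^3 + 10.3068*h^2 + 10.0468*h + 2.5092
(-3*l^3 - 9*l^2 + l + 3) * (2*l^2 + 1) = -6*l^5 - 18*l^4 - l^3 - 3*l^2 + l + 3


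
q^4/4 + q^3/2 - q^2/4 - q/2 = q*(q/2 + 1/2)*(q/2 + 1)*(q - 1)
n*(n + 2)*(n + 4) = n^3 + 6*n^2 + 8*n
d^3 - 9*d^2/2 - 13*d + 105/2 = (d - 5)*(d - 3)*(d + 7/2)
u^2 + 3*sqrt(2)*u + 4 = (u + sqrt(2))*(u + 2*sqrt(2))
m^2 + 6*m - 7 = (m - 1)*(m + 7)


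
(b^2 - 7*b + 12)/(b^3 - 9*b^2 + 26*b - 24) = 1/(b - 2)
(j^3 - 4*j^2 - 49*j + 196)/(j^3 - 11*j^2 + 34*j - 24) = (j^2 - 49)/(j^2 - 7*j + 6)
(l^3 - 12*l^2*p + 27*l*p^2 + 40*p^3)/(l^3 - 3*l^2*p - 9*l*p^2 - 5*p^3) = (l - 8*p)/(l + p)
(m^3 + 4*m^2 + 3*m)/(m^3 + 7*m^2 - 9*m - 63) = m*(m + 1)/(m^2 + 4*m - 21)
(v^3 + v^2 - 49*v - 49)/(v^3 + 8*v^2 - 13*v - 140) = (v^2 - 6*v - 7)/(v^2 + v - 20)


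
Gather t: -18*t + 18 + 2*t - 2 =16 - 16*t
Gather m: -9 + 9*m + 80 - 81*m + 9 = 80 - 72*m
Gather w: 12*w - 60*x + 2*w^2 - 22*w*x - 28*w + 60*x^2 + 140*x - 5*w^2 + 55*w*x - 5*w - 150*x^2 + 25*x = -3*w^2 + w*(33*x - 21) - 90*x^2 + 105*x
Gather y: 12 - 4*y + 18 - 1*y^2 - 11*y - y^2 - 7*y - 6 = -2*y^2 - 22*y + 24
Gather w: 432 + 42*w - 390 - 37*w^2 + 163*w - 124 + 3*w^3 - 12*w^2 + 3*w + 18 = 3*w^3 - 49*w^2 + 208*w - 64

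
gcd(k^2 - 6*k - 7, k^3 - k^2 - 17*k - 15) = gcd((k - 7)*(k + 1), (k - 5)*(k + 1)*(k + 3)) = k + 1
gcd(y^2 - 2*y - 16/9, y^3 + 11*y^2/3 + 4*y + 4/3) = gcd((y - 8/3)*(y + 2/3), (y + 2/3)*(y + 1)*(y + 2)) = y + 2/3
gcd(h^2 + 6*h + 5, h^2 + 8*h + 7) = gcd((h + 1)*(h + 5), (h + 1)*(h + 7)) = h + 1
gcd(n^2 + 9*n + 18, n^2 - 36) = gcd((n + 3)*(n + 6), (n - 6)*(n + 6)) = n + 6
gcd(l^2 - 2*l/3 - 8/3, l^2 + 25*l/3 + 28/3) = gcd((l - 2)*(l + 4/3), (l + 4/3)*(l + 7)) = l + 4/3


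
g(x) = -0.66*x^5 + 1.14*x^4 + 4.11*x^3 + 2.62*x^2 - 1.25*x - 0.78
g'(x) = -3.3*x^4 + 4.56*x^3 + 12.33*x^2 + 5.24*x - 1.25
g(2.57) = 58.81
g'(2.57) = 27.10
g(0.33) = -0.75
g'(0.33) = 1.95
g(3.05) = 60.85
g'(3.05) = -26.76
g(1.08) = 6.68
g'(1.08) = 20.05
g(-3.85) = 617.06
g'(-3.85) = -823.92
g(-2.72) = 99.96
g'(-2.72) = -196.67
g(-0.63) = 0.26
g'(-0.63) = -1.32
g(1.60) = 21.31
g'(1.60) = 35.75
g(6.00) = -2680.92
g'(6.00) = -2817.77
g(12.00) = -133126.50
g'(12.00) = -58711.97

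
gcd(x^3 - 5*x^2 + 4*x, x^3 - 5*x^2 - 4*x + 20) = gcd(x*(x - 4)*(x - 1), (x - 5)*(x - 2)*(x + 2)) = 1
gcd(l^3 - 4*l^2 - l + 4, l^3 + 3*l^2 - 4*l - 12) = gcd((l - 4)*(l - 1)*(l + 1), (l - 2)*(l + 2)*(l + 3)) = 1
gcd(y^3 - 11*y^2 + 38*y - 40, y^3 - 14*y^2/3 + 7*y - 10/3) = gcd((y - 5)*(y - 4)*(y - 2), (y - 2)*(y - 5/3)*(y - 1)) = y - 2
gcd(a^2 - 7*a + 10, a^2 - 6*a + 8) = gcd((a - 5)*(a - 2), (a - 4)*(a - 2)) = a - 2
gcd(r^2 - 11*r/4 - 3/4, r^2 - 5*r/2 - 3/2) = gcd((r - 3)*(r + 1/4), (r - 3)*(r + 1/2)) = r - 3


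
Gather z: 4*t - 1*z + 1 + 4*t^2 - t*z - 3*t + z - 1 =4*t^2 - t*z + t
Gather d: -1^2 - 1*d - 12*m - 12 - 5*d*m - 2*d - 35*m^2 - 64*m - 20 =d*(-5*m - 3) - 35*m^2 - 76*m - 33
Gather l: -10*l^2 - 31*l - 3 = -10*l^2 - 31*l - 3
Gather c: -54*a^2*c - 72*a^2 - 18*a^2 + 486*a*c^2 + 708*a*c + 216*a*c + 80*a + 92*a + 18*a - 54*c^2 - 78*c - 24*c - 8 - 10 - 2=-90*a^2 + 190*a + c^2*(486*a - 54) + c*(-54*a^2 + 924*a - 102) - 20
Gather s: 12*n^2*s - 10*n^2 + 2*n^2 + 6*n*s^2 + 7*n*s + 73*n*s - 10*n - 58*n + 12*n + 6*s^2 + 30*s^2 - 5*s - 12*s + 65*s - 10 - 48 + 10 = -8*n^2 - 56*n + s^2*(6*n + 36) + s*(12*n^2 + 80*n + 48) - 48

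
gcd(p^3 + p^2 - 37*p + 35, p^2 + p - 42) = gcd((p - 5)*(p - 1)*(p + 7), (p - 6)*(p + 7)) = p + 7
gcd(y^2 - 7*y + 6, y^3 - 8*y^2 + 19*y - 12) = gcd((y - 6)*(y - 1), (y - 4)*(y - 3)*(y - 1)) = y - 1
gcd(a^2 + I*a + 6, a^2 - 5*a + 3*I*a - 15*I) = a + 3*I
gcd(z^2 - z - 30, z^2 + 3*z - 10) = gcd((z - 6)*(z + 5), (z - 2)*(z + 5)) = z + 5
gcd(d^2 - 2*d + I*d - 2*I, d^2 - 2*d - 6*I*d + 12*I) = d - 2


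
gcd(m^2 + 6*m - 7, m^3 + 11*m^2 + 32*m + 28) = m + 7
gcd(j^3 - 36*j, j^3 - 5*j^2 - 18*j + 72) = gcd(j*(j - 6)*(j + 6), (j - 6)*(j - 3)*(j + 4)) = j - 6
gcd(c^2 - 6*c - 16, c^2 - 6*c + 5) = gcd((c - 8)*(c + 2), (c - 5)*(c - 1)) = 1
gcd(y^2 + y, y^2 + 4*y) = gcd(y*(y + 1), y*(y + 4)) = y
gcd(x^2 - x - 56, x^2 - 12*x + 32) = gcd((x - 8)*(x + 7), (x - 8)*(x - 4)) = x - 8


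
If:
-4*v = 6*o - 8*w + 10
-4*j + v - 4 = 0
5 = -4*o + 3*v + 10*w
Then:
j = -7*w/34 - 73/68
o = 32*w/17 - 25/17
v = -14*w/17 - 5/17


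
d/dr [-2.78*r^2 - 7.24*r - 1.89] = -5.56*r - 7.24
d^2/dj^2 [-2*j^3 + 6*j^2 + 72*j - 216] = 12 - 12*j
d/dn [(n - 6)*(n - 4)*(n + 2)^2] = 4*n^3 - 18*n^2 - 24*n + 56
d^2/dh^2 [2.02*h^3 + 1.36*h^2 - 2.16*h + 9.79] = 12.12*h + 2.72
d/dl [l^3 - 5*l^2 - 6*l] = 3*l^2 - 10*l - 6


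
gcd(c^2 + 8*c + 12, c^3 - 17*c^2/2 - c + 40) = c + 2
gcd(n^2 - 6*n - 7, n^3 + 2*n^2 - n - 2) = n + 1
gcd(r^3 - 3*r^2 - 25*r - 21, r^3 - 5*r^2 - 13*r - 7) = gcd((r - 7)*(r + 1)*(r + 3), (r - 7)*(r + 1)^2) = r^2 - 6*r - 7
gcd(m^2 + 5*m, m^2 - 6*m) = m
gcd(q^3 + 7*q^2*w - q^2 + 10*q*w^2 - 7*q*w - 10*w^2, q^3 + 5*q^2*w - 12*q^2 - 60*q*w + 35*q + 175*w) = q + 5*w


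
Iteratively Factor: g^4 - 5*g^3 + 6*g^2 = (g - 3)*(g^3 - 2*g^2) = g*(g - 3)*(g^2 - 2*g) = g*(g - 3)*(g - 2)*(g)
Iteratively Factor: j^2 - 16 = (j + 4)*(j - 4)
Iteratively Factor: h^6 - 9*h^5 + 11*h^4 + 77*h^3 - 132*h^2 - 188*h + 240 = (h - 4)*(h^5 - 5*h^4 - 9*h^3 + 41*h^2 + 32*h - 60) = (h - 4)*(h - 3)*(h^4 - 2*h^3 - 15*h^2 - 4*h + 20) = (h - 4)*(h - 3)*(h - 1)*(h^3 - h^2 - 16*h - 20) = (h - 5)*(h - 4)*(h - 3)*(h - 1)*(h^2 + 4*h + 4) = (h - 5)*(h - 4)*(h - 3)*(h - 1)*(h + 2)*(h + 2)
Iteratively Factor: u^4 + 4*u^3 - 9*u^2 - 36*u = (u + 3)*(u^3 + u^2 - 12*u) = (u - 3)*(u + 3)*(u^2 + 4*u) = (u - 3)*(u + 3)*(u + 4)*(u)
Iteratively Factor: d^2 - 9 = (d - 3)*(d + 3)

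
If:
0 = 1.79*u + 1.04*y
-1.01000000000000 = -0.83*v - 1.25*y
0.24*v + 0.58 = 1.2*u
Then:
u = 1.51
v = 5.13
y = -2.60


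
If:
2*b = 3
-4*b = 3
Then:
No Solution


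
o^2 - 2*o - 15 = (o - 5)*(o + 3)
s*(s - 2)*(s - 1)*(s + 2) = s^4 - s^3 - 4*s^2 + 4*s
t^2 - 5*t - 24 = (t - 8)*(t + 3)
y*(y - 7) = y^2 - 7*y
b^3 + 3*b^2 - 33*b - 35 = (b - 5)*(b + 1)*(b + 7)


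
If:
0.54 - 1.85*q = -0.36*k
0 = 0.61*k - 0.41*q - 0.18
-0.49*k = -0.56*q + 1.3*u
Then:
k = 0.57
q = 0.40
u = -0.04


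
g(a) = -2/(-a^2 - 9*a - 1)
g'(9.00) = 0.00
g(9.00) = 0.01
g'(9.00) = 0.00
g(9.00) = 0.01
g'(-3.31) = -0.01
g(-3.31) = -0.11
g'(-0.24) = -14.02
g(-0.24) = -1.81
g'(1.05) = -0.17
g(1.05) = 0.17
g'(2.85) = -0.02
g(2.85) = 0.06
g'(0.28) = -1.48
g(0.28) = 0.56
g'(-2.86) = -0.02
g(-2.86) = -0.12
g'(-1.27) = -0.17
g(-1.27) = -0.23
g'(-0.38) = -3.18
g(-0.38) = -0.88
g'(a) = -2*(2*a + 9)/(-a^2 - 9*a - 1)^2 = 2*(-2*a - 9)/(a^2 + 9*a + 1)^2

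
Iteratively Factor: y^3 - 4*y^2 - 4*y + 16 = (y - 4)*(y^2 - 4) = (y - 4)*(y - 2)*(y + 2)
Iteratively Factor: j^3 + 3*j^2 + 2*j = (j + 1)*(j^2 + 2*j) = (j + 1)*(j + 2)*(j)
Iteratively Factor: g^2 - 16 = (g + 4)*(g - 4)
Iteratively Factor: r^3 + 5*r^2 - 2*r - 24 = (r + 3)*(r^2 + 2*r - 8) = (r + 3)*(r + 4)*(r - 2)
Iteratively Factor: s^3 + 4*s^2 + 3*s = (s + 1)*(s^2 + 3*s) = s*(s + 1)*(s + 3)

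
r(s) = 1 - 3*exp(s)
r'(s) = -3*exp(s)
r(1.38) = -10.92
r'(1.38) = -11.92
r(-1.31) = 0.19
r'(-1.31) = -0.81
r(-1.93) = 0.56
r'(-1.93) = -0.44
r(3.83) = -137.19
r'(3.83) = -138.19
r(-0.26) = -1.31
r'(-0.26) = -2.31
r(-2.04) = 0.61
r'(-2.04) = -0.39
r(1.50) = -12.45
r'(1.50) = -13.45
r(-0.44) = -0.93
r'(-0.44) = -1.93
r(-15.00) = 1.00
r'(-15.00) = 0.00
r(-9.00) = 1.00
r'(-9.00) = 0.00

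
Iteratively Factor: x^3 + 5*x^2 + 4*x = (x)*(x^2 + 5*x + 4) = x*(x + 4)*(x + 1)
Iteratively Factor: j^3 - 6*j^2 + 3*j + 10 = (j - 2)*(j^2 - 4*j - 5) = (j - 5)*(j - 2)*(j + 1)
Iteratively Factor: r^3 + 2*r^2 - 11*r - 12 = (r + 4)*(r^2 - 2*r - 3) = (r - 3)*(r + 4)*(r + 1)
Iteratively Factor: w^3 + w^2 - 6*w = (w)*(w^2 + w - 6) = w*(w + 3)*(w - 2)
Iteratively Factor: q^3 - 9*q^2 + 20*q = (q - 4)*(q^2 - 5*q) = (q - 5)*(q - 4)*(q)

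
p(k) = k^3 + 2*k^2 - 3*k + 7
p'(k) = 3*k^2 + 4*k - 3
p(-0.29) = 8.01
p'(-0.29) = -3.91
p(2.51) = 27.88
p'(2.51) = 25.94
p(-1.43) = 12.46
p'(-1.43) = -2.59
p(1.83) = 14.34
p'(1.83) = 14.37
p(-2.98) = 7.24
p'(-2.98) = 11.72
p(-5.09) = -57.79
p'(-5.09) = 54.36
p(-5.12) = -59.43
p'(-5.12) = 55.16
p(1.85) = 14.63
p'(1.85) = 14.67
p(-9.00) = -533.00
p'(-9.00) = 204.00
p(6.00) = 277.00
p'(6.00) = 129.00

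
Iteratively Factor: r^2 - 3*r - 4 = (r + 1)*(r - 4)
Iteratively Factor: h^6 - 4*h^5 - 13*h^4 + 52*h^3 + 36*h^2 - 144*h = (h)*(h^5 - 4*h^4 - 13*h^3 + 52*h^2 + 36*h - 144) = h*(h - 3)*(h^4 - h^3 - 16*h^2 + 4*h + 48) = h*(h - 3)*(h + 2)*(h^3 - 3*h^2 - 10*h + 24) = h*(h - 3)*(h - 2)*(h + 2)*(h^2 - h - 12) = h*(h - 4)*(h - 3)*(h - 2)*(h + 2)*(h + 3)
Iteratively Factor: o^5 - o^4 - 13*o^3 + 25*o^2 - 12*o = (o)*(o^4 - o^3 - 13*o^2 + 25*o - 12) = o*(o - 1)*(o^3 - 13*o + 12) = o*(o - 1)^2*(o^2 + o - 12) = o*(o - 1)^2*(o + 4)*(o - 3)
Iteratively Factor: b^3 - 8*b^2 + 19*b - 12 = (b - 1)*(b^2 - 7*b + 12) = (b - 3)*(b - 1)*(b - 4)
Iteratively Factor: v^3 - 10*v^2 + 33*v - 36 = (v - 3)*(v^2 - 7*v + 12) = (v - 4)*(v - 3)*(v - 3)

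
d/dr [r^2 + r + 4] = 2*r + 1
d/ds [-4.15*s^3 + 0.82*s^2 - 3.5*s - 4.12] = -12.45*s^2 + 1.64*s - 3.5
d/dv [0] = 0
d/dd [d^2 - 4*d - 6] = 2*d - 4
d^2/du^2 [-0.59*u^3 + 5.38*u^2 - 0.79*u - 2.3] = 10.76 - 3.54*u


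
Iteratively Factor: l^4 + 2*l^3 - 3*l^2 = (l)*(l^3 + 2*l^2 - 3*l) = l*(l + 3)*(l^2 - l) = l^2*(l + 3)*(l - 1)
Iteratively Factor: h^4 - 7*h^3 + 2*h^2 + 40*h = (h - 4)*(h^3 - 3*h^2 - 10*h) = (h - 5)*(h - 4)*(h^2 + 2*h) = h*(h - 5)*(h - 4)*(h + 2)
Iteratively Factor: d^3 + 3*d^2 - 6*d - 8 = (d + 1)*(d^2 + 2*d - 8) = (d - 2)*(d + 1)*(d + 4)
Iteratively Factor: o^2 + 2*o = (o + 2)*(o)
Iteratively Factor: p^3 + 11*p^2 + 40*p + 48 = (p + 4)*(p^2 + 7*p + 12) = (p + 3)*(p + 4)*(p + 4)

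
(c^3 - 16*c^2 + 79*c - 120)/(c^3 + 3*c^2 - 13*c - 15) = (c^2 - 13*c + 40)/(c^2 + 6*c + 5)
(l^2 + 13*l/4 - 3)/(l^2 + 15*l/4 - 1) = (4*l - 3)/(4*l - 1)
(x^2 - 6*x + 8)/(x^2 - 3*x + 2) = (x - 4)/(x - 1)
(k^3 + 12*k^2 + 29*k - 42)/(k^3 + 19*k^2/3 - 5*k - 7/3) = 3*(k + 6)/(3*k + 1)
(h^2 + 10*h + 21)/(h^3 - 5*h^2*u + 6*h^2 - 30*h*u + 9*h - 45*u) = (-h - 7)/(-h^2 + 5*h*u - 3*h + 15*u)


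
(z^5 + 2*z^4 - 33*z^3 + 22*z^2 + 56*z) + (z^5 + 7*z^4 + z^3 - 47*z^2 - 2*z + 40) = 2*z^5 + 9*z^4 - 32*z^3 - 25*z^2 + 54*z + 40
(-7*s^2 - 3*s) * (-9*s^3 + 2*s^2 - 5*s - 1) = 63*s^5 + 13*s^4 + 29*s^3 + 22*s^2 + 3*s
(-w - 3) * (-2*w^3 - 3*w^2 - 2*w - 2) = 2*w^4 + 9*w^3 + 11*w^2 + 8*w + 6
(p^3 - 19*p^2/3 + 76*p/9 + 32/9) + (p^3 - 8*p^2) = 2*p^3 - 43*p^2/3 + 76*p/9 + 32/9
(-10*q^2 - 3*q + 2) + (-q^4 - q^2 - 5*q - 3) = -q^4 - 11*q^2 - 8*q - 1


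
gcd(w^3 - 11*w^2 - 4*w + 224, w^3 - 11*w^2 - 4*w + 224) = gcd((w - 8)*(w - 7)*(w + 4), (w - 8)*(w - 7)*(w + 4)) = w^3 - 11*w^2 - 4*w + 224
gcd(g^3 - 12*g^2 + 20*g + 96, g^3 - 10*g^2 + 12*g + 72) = g^2 - 4*g - 12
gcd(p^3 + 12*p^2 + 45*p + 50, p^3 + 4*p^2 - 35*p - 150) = p^2 + 10*p + 25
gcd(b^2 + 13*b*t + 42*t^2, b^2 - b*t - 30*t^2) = 1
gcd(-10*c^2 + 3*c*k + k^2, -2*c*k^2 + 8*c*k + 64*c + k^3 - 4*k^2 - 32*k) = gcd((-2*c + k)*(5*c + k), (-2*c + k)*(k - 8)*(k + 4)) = 2*c - k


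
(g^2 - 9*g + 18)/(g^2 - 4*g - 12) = (g - 3)/(g + 2)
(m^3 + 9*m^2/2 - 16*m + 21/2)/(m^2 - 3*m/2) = m + 6 - 7/m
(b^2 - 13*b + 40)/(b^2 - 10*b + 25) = (b - 8)/(b - 5)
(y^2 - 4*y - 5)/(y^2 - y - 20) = (y + 1)/(y + 4)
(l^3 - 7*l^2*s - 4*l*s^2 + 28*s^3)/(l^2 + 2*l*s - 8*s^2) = (l^2 - 5*l*s - 14*s^2)/(l + 4*s)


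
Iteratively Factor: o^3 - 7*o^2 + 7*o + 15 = (o - 5)*(o^2 - 2*o - 3) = (o - 5)*(o + 1)*(o - 3)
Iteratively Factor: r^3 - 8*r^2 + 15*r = (r - 3)*(r^2 - 5*r) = (r - 5)*(r - 3)*(r)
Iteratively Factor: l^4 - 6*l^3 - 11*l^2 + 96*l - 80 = (l + 4)*(l^3 - 10*l^2 + 29*l - 20) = (l - 1)*(l + 4)*(l^2 - 9*l + 20) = (l - 5)*(l - 1)*(l + 4)*(l - 4)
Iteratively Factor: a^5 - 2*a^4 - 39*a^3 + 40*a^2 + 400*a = (a - 5)*(a^4 + 3*a^3 - 24*a^2 - 80*a) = a*(a - 5)*(a^3 + 3*a^2 - 24*a - 80) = a*(a - 5)*(a + 4)*(a^2 - a - 20) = a*(a - 5)^2*(a + 4)*(a + 4)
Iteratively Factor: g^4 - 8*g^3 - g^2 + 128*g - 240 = (g - 5)*(g^3 - 3*g^2 - 16*g + 48) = (g - 5)*(g - 3)*(g^2 - 16) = (g - 5)*(g - 3)*(g + 4)*(g - 4)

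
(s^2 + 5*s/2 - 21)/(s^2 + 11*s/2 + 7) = (2*s^2 + 5*s - 42)/(2*s^2 + 11*s + 14)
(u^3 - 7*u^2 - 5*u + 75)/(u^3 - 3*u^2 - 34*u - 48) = (u^2 - 10*u + 25)/(u^2 - 6*u - 16)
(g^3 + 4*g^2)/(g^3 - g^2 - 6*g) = g*(g + 4)/(g^2 - g - 6)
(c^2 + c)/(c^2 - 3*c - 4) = c/(c - 4)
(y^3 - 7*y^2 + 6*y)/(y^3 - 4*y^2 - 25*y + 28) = y*(y - 6)/(y^2 - 3*y - 28)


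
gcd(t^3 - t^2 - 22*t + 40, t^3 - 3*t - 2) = t - 2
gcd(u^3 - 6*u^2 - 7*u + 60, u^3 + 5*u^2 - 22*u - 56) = u - 4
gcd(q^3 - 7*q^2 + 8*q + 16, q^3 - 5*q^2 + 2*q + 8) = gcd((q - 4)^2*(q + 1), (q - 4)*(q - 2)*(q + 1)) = q^2 - 3*q - 4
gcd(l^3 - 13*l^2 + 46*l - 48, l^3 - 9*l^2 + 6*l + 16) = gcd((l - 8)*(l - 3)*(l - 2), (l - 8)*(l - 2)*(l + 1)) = l^2 - 10*l + 16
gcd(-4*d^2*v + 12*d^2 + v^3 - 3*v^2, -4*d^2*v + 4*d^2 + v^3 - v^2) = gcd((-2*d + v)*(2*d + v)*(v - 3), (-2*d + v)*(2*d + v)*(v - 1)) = -4*d^2 + v^2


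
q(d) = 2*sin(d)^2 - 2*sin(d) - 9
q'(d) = 4*sin(d)*cos(d) - 2*cos(d)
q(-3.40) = -9.38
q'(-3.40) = 0.95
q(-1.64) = -5.01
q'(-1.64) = 0.41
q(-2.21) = -6.11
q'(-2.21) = 3.11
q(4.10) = -6.02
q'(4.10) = 3.03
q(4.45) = -5.20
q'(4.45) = 1.52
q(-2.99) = -8.65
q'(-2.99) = 2.57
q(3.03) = -9.20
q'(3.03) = 1.54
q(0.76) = -9.43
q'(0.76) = 0.55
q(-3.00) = -8.68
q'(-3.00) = 2.54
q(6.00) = -8.29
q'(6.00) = -2.99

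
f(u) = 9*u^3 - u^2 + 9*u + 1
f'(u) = 27*u^2 - 2*u + 9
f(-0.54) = -5.57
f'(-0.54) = 17.95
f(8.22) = 5006.12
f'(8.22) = 1816.91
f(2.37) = 136.52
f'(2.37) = 155.92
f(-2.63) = -193.31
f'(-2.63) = 201.02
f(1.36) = 34.03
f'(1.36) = 56.22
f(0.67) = 9.29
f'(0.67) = 19.78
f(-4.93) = -1146.08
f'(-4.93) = 675.09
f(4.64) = 920.31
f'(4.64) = 581.02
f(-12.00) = -15803.00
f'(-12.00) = 3921.00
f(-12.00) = -15803.00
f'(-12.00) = 3921.00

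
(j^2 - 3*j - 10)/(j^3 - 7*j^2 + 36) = (j - 5)/(j^2 - 9*j + 18)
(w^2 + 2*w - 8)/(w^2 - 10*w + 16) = (w + 4)/(w - 8)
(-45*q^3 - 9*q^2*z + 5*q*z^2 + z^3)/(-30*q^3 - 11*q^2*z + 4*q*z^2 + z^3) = (3*q + z)/(2*q + z)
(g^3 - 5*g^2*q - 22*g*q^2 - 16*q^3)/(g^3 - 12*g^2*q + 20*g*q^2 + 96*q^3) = (-g - q)/(-g + 6*q)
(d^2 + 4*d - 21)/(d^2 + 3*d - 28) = (d - 3)/(d - 4)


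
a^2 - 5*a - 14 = (a - 7)*(a + 2)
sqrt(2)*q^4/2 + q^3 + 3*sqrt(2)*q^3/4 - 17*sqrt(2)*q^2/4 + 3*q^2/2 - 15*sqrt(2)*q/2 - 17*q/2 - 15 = (q - 3)*(q + 5/2)*(q + sqrt(2))*(sqrt(2)*q/2 + sqrt(2))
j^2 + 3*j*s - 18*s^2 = (j - 3*s)*(j + 6*s)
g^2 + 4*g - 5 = (g - 1)*(g + 5)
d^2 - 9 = (d - 3)*(d + 3)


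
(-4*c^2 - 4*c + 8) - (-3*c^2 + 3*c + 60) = -c^2 - 7*c - 52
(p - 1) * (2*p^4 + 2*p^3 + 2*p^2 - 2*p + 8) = 2*p^5 - 4*p^2 + 10*p - 8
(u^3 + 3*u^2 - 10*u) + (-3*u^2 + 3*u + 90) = u^3 - 7*u + 90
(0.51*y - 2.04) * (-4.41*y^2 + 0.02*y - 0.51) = -2.2491*y^3 + 9.0066*y^2 - 0.3009*y + 1.0404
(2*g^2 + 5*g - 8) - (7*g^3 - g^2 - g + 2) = -7*g^3 + 3*g^2 + 6*g - 10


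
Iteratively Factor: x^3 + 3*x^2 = (x)*(x^2 + 3*x) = x*(x + 3)*(x)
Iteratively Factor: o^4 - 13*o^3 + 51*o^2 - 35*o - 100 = (o + 1)*(o^3 - 14*o^2 + 65*o - 100) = (o - 5)*(o + 1)*(o^2 - 9*o + 20) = (o - 5)*(o - 4)*(o + 1)*(o - 5)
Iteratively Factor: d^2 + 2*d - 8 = (d - 2)*(d + 4)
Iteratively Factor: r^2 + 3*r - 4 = (r - 1)*(r + 4)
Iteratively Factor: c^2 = (c)*(c)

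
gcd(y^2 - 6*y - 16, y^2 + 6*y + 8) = y + 2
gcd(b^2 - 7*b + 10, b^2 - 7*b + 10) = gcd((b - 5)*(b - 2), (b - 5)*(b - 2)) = b^2 - 7*b + 10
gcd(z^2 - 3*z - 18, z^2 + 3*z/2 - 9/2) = z + 3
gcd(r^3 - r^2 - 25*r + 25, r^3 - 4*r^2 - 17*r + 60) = r - 5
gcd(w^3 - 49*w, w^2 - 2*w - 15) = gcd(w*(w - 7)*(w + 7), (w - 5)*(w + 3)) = 1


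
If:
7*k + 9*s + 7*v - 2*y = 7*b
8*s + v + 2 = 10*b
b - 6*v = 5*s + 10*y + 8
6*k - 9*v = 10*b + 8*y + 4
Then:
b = -1492*y/5 - 2341/10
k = -308*y/5 - 242/5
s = -2046*y/5 - 3213/10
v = 1448*y/5 + 1137/5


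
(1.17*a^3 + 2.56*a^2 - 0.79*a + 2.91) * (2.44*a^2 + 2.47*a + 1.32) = 2.8548*a^5 + 9.1363*a^4 + 5.94*a^3 + 8.5283*a^2 + 6.1449*a + 3.8412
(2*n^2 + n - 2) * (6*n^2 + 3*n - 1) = 12*n^4 + 12*n^3 - 11*n^2 - 7*n + 2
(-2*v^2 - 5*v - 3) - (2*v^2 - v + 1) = -4*v^2 - 4*v - 4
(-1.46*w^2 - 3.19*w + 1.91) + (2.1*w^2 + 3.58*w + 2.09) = 0.64*w^2 + 0.39*w + 4.0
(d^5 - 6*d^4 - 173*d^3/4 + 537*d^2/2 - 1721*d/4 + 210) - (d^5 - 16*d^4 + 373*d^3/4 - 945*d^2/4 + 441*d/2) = 10*d^4 - 273*d^3/2 + 2019*d^2/4 - 2603*d/4 + 210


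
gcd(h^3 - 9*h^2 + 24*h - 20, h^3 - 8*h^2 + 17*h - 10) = h^2 - 7*h + 10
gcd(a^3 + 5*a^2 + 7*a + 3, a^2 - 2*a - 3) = a + 1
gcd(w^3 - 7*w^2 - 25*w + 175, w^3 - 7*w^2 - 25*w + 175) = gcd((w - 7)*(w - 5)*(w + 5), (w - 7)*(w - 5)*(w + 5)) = w^3 - 7*w^2 - 25*w + 175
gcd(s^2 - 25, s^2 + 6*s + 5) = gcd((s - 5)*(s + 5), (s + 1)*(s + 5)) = s + 5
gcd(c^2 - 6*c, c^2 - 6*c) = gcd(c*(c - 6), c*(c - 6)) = c^2 - 6*c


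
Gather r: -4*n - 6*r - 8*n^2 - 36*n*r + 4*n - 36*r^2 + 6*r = -8*n^2 - 36*n*r - 36*r^2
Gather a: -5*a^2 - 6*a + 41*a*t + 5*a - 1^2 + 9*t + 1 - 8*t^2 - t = -5*a^2 + a*(41*t - 1) - 8*t^2 + 8*t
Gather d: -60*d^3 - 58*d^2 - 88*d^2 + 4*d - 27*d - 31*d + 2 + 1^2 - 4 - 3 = -60*d^3 - 146*d^2 - 54*d - 4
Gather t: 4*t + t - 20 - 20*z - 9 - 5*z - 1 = 5*t - 25*z - 30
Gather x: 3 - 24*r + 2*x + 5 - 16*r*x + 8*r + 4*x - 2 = -16*r + x*(6 - 16*r) + 6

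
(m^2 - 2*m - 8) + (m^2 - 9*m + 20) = 2*m^2 - 11*m + 12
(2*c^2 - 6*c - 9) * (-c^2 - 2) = -2*c^4 + 6*c^3 + 5*c^2 + 12*c + 18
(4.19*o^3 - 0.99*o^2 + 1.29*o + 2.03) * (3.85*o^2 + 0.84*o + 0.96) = 16.1315*o^5 - 0.2919*o^4 + 8.1573*o^3 + 7.9487*o^2 + 2.9436*o + 1.9488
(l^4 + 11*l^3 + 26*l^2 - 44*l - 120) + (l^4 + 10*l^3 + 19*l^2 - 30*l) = 2*l^4 + 21*l^3 + 45*l^2 - 74*l - 120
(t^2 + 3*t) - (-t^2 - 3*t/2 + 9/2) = 2*t^2 + 9*t/2 - 9/2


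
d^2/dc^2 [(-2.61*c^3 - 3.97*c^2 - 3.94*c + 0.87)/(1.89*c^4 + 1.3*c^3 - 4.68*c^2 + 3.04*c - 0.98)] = (-18.646362*c^9 - 85.0874219999998*c^8 - 365.93046*c^7 + 1.80151599999988*c^6 + 452.863524*c^5 + 36.5368560000002*c^4 - 560.170136*c^3 + 249.964536*c^2 + 25.766928*c - 23.001624)/(6.751269*c^12 + 13.93119*c^11 - 40.569984*c^10 - 34.218008*c^9 + 134.772714*c^8 - 74.951448*c^7 - 114.034344*c^6 + 237.78192*c^5 - 211.937412*c^4 + 115.49596*c^3 - 40.65432*c^2 + 8.758848*c - 0.941192)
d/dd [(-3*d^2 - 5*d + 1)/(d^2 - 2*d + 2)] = (11*d^2 - 14*d - 8)/(d^4 - 4*d^3 + 8*d^2 - 8*d + 4)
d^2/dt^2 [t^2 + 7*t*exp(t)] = 7*t*exp(t) + 14*exp(t) + 2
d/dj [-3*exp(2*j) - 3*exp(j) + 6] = (-6*exp(j) - 3)*exp(j)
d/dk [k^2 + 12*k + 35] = 2*k + 12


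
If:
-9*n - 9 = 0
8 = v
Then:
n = -1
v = 8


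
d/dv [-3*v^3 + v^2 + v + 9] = -9*v^2 + 2*v + 1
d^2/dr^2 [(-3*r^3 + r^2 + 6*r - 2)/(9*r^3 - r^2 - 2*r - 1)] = 2*(54*r^6 + 1296*r^5 - 1242*r^4 + 310*r^3 + 405*r^2 - 93*r - 17)/(729*r^9 - 243*r^8 - 459*r^7 - 136*r^6 + 156*r^5 + 93*r^4 + 7*r^3 - 15*r^2 - 6*r - 1)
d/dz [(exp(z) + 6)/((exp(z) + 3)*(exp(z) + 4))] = (-exp(2*z) - 12*exp(z) - 30)*exp(z)/(exp(4*z) + 14*exp(3*z) + 73*exp(2*z) + 168*exp(z) + 144)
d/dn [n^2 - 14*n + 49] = 2*n - 14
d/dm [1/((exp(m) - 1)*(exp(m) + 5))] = 2*(-exp(m) - 2)*exp(m)/(exp(4*m) + 8*exp(3*m) + 6*exp(2*m) - 40*exp(m) + 25)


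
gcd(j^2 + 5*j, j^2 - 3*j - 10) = 1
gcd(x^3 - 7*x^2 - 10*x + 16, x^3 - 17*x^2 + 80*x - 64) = x^2 - 9*x + 8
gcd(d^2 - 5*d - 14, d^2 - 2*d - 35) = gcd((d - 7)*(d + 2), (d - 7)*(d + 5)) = d - 7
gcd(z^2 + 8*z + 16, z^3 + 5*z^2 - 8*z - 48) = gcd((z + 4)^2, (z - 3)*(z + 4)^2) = z^2 + 8*z + 16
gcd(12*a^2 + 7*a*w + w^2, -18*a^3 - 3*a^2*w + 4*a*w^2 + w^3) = 3*a + w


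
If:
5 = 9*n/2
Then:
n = 10/9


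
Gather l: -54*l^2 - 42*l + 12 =-54*l^2 - 42*l + 12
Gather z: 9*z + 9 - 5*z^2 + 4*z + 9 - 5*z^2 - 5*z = -10*z^2 + 8*z + 18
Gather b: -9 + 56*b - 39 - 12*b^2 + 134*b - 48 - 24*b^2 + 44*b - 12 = -36*b^2 + 234*b - 108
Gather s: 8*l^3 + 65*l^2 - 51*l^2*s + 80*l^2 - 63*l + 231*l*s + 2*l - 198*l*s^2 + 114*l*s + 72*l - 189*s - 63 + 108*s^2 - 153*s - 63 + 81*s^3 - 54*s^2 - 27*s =8*l^3 + 145*l^2 + 11*l + 81*s^3 + s^2*(54 - 198*l) + s*(-51*l^2 + 345*l - 369) - 126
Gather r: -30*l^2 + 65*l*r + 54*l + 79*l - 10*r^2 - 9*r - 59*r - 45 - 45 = -30*l^2 + 133*l - 10*r^2 + r*(65*l - 68) - 90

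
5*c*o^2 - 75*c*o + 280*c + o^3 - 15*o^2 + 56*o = (5*c + o)*(o - 8)*(o - 7)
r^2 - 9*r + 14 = (r - 7)*(r - 2)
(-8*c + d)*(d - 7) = -8*c*d + 56*c + d^2 - 7*d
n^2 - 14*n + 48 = (n - 8)*(n - 6)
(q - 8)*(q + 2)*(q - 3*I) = q^3 - 6*q^2 - 3*I*q^2 - 16*q + 18*I*q + 48*I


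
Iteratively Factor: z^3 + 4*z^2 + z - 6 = (z + 2)*(z^2 + 2*z - 3) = (z - 1)*(z + 2)*(z + 3)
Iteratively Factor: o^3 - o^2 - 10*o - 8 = (o + 2)*(o^2 - 3*o - 4) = (o + 1)*(o + 2)*(o - 4)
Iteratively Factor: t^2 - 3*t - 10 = (t + 2)*(t - 5)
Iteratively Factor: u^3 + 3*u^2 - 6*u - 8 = (u + 4)*(u^2 - u - 2) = (u + 1)*(u + 4)*(u - 2)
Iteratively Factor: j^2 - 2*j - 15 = (j - 5)*(j + 3)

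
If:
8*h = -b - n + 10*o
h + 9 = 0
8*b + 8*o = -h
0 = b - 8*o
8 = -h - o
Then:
No Solution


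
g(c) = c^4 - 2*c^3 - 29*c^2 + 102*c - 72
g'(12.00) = 5454.00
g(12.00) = 14256.00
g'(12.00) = 5454.00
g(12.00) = 14256.00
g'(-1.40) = 160.46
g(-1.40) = -262.31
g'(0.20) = 90.19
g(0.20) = -52.77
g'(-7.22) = -1297.48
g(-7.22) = 1149.94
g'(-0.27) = 117.14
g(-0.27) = -101.61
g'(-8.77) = -2548.92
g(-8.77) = 4067.63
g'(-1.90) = 163.10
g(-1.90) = -343.74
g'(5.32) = 225.90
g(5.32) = 149.76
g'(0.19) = 90.79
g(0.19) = -53.68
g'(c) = 4*c^3 - 6*c^2 - 58*c + 102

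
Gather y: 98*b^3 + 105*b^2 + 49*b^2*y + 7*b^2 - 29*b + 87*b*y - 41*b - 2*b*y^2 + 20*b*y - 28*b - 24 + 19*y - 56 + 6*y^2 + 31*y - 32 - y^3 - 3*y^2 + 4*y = 98*b^3 + 112*b^2 - 98*b - y^3 + y^2*(3 - 2*b) + y*(49*b^2 + 107*b + 54) - 112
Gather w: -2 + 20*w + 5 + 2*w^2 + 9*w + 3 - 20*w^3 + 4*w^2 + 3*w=-20*w^3 + 6*w^2 + 32*w + 6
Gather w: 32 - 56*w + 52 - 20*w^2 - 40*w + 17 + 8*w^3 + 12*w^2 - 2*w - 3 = 8*w^3 - 8*w^2 - 98*w + 98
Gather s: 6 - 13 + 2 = -5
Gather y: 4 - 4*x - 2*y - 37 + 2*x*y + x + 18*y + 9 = -3*x + y*(2*x + 16) - 24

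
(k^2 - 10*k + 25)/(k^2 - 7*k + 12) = (k^2 - 10*k + 25)/(k^2 - 7*k + 12)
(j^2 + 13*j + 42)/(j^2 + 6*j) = (j + 7)/j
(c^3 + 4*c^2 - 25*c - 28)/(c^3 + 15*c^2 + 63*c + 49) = (c - 4)/(c + 7)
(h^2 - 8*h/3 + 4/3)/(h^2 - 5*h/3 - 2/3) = (3*h - 2)/(3*h + 1)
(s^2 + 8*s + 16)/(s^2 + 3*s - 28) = (s^2 + 8*s + 16)/(s^2 + 3*s - 28)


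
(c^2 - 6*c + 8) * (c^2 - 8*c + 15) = c^4 - 14*c^3 + 71*c^2 - 154*c + 120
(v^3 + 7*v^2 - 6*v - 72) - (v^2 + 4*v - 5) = v^3 + 6*v^2 - 10*v - 67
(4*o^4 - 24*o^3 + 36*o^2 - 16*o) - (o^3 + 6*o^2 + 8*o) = 4*o^4 - 25*o^3 + 30*o^2 - 24*o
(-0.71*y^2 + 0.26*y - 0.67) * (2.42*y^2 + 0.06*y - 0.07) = -1.7182*y^4 + 0.5866*y^3 - 1.5561*y^2 - 0.0584*y + 0.0469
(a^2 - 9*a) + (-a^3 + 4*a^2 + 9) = -a^3 + 5*a^2 - 9*a + 9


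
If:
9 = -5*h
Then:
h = -9/5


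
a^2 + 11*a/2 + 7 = (a + 2)*(a + 7/2)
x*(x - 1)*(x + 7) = x^3 + 6*x^2 - 7*x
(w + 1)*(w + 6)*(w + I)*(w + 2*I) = w^4 + 7*w^3 + 3*I*w^3 + 4*w^2 + 21*I*w^2 - 14*w + 18*I*w - 12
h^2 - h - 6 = (h - 3)*(h + 2)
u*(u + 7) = u^2 + 7*u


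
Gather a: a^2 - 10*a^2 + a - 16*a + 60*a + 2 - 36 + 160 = -9*a^2 + 45*a + 126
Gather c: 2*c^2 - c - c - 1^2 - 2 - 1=2*c^2 - 2*c - 4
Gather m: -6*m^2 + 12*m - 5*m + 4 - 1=-6*m^2 + 7*m + 3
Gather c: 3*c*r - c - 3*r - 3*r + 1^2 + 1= c*(3*r - 1) - 6*r + 2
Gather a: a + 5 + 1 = a + 6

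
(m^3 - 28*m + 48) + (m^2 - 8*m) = m^3 + m^2 - 36*m + 48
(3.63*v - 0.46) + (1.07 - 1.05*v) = 2.58*v + 0.61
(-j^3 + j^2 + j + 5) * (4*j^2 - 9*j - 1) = -4*j^5 + 13*j^4 - 4*j^3 + 10*j^2 - 46*j - 5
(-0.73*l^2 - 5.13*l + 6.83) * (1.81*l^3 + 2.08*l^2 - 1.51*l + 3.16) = -1.3213*l^5 - 10.8037*l^4 + 2.7942*l^3 + 19.6459*l^2 - 26.5241*l + 21.5828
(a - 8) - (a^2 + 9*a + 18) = -a^2 - 8*a - 26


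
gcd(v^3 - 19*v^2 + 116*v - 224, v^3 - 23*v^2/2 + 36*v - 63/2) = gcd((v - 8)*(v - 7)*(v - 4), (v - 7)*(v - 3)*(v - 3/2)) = v - 7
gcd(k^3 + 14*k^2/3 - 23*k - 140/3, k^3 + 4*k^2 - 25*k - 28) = k^2 + 3*k - 28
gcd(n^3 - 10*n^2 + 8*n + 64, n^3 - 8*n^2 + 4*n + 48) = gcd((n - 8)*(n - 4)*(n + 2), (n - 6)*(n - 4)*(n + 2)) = n^2 - 2*n - 8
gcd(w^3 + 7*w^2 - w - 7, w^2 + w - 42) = w + 7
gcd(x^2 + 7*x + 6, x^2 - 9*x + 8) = 1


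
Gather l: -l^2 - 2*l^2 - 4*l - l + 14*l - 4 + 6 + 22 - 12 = -3*l^2 + 9*l + 12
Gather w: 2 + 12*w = 12*w + 2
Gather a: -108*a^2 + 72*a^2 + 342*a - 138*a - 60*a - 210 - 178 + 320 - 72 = -36*a^2 + 144*a - 140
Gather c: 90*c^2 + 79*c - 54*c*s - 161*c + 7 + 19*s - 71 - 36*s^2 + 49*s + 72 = 90*c^2 + c*(-54*s - 82) - 36*s^2 + 68*s + 8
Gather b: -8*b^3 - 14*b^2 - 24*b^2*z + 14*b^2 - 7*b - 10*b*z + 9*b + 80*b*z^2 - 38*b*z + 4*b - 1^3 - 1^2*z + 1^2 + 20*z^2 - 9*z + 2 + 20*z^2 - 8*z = -8*b^3 - 24*b^2*z + b*(80*z^2 - 48*z + 6) + 40*z^2 - 18*z + 2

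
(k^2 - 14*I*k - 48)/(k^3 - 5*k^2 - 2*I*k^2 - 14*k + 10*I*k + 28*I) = (k^2 - 14*I*k - 48)/(k^3 + k^2*(-5 - 2*I) + k*(-14 + 10*I) + 28*I)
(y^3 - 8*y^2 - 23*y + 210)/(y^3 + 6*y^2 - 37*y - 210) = (y - 7)/(y + 7)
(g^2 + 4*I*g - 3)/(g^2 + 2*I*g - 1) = (g + 3*I)/(g + I)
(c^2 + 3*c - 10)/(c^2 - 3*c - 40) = (c - 2)/(c - 8)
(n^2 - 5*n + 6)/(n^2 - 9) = (n - 2)/(n + 3)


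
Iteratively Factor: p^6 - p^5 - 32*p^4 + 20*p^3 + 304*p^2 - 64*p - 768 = (p - 4)*(p^5 + 3*p^4 - 20*p^3 - 60*p^2 + 64*p + 192) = (p - 4)*(p + 2)*(p^4 + p^3 - 22*p^2 - 16*p + 96) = (p - 4)*(p - 2)*(p + 2)*(p^3 + 3*p^2 - 16*p - 48) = (p - 4)*(p - 2)*(p + 2)*(p + 3)*(p^2 - 16) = (p - 4)^2*(p - 2)*(p + 2)*(p + 3)*(p + 4)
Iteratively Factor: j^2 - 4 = (j - 2)*(j + 2)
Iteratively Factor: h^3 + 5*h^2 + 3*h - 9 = (h - 1)*(h^2 + 6*h + 9) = (h - 1)*(h + 3)*(h + 3)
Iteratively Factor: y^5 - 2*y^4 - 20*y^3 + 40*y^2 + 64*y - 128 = (y + 4)*(y^4 - 6*y^3 + 4*y^2 + 24*y - 32) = (y - 2)*(y + 4)*(y^3 - 4*y^2 - 4*y + 16) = (y - 2)*(y + 2)*(y + 4)*(y^2 - 6*y + 8) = (y - 4)*(y - 2)*(y + 2)*(y + 4)*(y - 2)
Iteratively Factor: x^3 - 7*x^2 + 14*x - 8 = (x - 1)*(x^2 - 6*x + 8) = (x - 2)*(x - 1)*(x - 4)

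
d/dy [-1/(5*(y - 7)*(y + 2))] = (2*y - 5)/(5*(y - 7)^2*(y + 2)^2)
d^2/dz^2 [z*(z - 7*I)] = 2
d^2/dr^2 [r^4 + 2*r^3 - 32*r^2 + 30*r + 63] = 12*r^2 + 12*r - 64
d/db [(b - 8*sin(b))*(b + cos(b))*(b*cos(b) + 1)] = -(b - 8*sin(b))*(b + cos(b))*(b*sin(b) - cos(b)) - (b - 8*sin(b))*(b*cos(b) + 1)*(sin(b) - 1) - (b + cos(b))*(b*cos(b) + 1)*(8*cos(b) - 1)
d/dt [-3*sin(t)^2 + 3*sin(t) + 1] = -3*sin(2*t) + 3*cos(t)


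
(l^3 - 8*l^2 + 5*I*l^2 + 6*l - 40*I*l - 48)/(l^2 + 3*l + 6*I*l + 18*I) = (l^2 - l*(8 + I) + 8*I)/(l + 3)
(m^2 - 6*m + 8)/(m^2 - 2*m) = (m - 4)/m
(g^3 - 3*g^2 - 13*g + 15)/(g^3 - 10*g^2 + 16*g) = (g^3 - 3*g^2 - 13*g + 15)/(g*(g^2 - 10*g + 16))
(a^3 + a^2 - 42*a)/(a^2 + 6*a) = (a^2 + a - 42)/(a + 6)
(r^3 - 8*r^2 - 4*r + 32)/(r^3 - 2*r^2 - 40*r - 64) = (r - 2)/(r + 4)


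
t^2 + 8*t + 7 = (t + 1)*(t + 7)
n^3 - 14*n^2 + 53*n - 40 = (n - 8)*(n - 5)*(n - 1)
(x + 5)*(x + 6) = x^2 + 11*x + 30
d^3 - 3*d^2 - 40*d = d*(d - 8)*(d + 5)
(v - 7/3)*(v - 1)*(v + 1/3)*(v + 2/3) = v^4 - 7*v^3/3 - 7*v^2/9 + 43*v/27 + 14/27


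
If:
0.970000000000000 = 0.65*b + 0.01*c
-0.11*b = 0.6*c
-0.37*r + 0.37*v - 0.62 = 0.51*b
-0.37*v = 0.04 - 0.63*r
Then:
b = 1.50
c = -0.27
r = 5.47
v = 9.21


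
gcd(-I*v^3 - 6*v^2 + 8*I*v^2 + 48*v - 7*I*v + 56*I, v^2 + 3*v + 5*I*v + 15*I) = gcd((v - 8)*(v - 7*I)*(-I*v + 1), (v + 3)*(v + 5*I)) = 1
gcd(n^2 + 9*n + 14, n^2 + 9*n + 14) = n^2 + 9*n + 14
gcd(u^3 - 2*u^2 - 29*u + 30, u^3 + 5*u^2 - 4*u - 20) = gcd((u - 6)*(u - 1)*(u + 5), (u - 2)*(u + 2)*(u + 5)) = u + 5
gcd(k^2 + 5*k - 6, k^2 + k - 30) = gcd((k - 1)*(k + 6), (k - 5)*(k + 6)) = k + 6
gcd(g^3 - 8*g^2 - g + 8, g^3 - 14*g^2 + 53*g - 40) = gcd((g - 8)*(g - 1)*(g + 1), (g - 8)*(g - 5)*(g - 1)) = g^2 - 9*g + 8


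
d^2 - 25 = (d - 5)*(d + 5)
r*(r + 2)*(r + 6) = r^3 + 8*r^2 + 12*r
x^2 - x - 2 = (x - 2)*(x + 1)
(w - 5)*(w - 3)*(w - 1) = w^3 - 9*w^2 + 23*w - 15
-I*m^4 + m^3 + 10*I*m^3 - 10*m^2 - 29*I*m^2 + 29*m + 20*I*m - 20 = (m - 5)*(m - 4)*(m + I)*(-I*m + I)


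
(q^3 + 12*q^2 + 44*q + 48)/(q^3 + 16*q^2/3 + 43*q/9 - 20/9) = 9*(q^2 + 8*q + 12)/(9*q^2 + 12*q - 5)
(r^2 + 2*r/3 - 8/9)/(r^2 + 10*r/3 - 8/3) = (r + 4/3)/(r + 4)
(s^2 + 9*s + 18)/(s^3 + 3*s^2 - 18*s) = (s + 3)/(s*(s - 3))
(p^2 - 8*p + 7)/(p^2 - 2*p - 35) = (p - 1)/(p + 5)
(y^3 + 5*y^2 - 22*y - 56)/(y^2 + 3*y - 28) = y + 2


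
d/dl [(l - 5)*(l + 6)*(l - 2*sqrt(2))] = 3*l^2 - 4*sqrt(2)*l + 2*l - 30 - 2*sqrt(2)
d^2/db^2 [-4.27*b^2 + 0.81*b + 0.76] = -8.54000000000000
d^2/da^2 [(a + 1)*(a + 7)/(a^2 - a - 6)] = 2*(9*a^3 + 39*a^2 + 123*a + 37)/(a^6 - 3*a^5 - 15*a^4 + 35*a^3 + 90*a^2 - 108*a - 216)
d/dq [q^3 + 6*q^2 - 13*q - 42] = 3*q^2 + 12*q - 13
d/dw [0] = 0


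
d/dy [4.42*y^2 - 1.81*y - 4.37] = 8.84*y - 1.81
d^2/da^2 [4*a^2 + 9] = 8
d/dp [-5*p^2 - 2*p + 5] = -10*p - 2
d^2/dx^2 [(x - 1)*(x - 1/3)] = 2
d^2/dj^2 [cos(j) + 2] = -cos(j)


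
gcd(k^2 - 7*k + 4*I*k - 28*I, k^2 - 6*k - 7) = k - 7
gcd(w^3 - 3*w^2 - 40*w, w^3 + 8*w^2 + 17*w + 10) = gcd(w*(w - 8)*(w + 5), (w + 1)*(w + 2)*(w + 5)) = w + 5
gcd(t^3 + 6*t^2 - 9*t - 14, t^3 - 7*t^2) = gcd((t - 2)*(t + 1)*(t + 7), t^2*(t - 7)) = 1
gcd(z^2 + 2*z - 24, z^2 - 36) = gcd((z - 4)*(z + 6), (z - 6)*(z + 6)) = z + 6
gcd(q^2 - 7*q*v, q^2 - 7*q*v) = q^2 - 7*q*v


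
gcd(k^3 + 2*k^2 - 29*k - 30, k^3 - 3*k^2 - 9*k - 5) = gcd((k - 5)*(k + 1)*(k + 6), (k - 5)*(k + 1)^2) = k^2 - 4*k - 5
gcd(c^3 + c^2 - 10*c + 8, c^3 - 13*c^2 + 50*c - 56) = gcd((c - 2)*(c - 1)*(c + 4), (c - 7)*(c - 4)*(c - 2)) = c - 2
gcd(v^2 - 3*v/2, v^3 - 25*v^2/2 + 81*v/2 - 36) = v - 3/2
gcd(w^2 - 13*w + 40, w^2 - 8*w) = w - 8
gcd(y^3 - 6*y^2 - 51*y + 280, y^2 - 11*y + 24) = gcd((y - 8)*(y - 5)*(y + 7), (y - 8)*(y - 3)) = y - 8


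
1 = 1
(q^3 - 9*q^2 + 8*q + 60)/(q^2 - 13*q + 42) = (q^2 - 3*q - 10)/(q - 7)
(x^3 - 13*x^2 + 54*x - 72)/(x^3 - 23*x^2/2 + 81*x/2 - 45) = 2*(x - 4)/(2*x - 5)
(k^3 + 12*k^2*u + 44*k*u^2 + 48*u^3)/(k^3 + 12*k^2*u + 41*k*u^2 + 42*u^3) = (k^2 + 10*k*u + 24*u^2)/(k^2 + 10*k*u + 21*u^2)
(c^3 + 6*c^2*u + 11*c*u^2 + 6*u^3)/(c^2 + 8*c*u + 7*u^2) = (c^2 + 5*c*u + 6*u^2)/(c + 7*u)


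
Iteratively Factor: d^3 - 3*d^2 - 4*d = (d)*(d^2 - 3*d - 4) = d*(d - 4)*(d + 1)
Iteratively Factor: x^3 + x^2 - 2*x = (x)*(x^2 + x - 2) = x*(x - 1)*(x + 2)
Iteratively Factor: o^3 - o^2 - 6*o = (o)*(o^2 - o - 6) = o*(o - 3)*(o + 2)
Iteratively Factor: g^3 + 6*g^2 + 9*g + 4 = (g + 1)*(g^2 + 5*g + 4) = (g + 1)*(g + 4)*(g + 1)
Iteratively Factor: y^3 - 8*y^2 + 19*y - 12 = (y - 3)*(y^2 - 5*y + 4) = (y - 4)*(y - 3)*(y - 1)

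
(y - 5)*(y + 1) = y^2 - 4*y - 5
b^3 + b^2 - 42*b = b*(b - 6)*(b + 7)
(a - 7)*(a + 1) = a^2 - 6*a - 7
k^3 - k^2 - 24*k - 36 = (k - 6)*(k + 2)*(k + 3)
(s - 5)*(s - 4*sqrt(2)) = s^2 - 4*sqrt(2)*s - 5*s + 20*sqrt(2)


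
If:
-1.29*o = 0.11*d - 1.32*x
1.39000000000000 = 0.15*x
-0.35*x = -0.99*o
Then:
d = 72.78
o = 3.28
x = 9.27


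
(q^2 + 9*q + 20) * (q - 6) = q^3 + 3*q^2 - 34*q - 120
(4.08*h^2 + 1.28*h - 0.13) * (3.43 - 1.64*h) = -6.6912*h^3 + 11.8952*h^2 + 4.6036*h - 0.4459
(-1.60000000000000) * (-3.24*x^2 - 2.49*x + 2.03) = 5.184*x^2 + 3.984*x - 3.248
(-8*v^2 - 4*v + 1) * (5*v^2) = -40*v^4 - 20*v^3 + 5*v^2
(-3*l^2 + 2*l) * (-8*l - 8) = 24*l^3 + 8*l^2 - 16*l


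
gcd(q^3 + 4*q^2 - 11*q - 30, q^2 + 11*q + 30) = q + 5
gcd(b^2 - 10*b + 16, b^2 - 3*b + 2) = b - 2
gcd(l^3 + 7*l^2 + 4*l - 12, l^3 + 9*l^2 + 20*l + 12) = l^2 + 8*l + 12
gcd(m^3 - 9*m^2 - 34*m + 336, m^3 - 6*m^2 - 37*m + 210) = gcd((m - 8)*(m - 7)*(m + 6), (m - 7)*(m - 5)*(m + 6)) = m^2 - m - 42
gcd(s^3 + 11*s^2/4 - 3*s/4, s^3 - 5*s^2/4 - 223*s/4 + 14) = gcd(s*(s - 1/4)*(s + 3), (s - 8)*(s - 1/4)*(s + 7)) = s - 1/4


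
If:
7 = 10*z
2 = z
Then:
No Solution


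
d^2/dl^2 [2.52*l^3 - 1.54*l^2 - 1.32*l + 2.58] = 15.12*l - 3.08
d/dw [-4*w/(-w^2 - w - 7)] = 4*(7 - w^2)/(w^4 + 2*w^3 + 15*w^2 + 14*w + 49)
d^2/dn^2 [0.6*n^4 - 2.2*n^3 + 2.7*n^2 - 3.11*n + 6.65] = 7.2*n^2 - 13.2*n + 5.4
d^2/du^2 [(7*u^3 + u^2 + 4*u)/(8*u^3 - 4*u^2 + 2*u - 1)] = 2*(288*u^6 + 432*u^5 - 96*u^4 + 64*u^3 + 138*u^2 - 27*u + 9)/(512*u^9 - 768*u^8 + 768*u^7 - 640*u^6 + 384*u^5 - 192*u^4 + 80*u^3 - 24*u^2 + 6*u - 1)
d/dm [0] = 0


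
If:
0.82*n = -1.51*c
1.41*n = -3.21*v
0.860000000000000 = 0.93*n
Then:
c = -0.50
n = 0.92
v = -0.41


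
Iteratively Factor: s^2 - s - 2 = (s - 2)*(s + 1)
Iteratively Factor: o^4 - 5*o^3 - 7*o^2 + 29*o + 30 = (o - 3)*(o^3 - 2*o^2 - 13*o - 10) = (o - 3)*(o + 1)*(o^2 - 3*o - 10) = (o - 5)*(o - 3)*(o + 1)*(o + 2)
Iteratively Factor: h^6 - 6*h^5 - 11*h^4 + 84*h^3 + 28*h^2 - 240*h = (h)*(h^5 - 6*h^4 - 11*h^3 + 84*h^2 + 28*h - 240) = h*(h - 4)*(h^4 - 2*h^3 - 19*h^2 + 8*h + 60) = h*(h - 5)*(h - 4)*(h^3 + 3*h^2 - 4*h - 12) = h*(h - 5)*(h - 4)*(h + 3)*(h^2 - 4) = h*(h - 5)*(h - 4)*(h - 2)*(h + 3)*(h + 2)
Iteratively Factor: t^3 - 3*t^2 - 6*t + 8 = (t - 1)*(t^2 - 2*t - 8) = (t - 4)*(t - 1)*(t + 2)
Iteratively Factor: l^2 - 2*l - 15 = (l - 5)*(l + 3)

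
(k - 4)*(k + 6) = k^2 + 2*k - 24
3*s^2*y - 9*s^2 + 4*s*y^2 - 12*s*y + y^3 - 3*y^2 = (s + y)*(3*s + y)*(y - 3)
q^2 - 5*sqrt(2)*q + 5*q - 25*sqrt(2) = (q + 5)*(q - 5*sqrt(2))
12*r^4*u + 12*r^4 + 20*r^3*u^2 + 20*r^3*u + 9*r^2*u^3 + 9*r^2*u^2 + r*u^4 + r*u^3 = (r + u)*(2*r + u)*(6*r + u)*(r*u + r)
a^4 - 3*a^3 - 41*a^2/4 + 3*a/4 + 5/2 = (a - 5)*(a - 1/2)*(a + 1/2)*(a + 2)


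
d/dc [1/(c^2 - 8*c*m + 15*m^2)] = 2*(-c + 4*m)/(c^2 - 8*c*m + 15*m^2)^2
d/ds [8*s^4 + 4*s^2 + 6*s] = 32*s^3 + 8*s + 6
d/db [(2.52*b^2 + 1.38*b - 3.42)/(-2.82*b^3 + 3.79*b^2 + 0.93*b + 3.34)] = (7.1064*b^4 + 7.7832*b^3 - 31.8198*b^2 + 42.7572*b + 7.7898)/(7.9524*b^6 - 21.3756*b^5 + 9.1189*b^4 - 11.7882*b^3 + 26.1821*b^2 + 6.2124*b + 11.1556)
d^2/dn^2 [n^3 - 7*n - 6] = 6*n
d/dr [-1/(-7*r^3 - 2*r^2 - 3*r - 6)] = (-21*r^2 - 4*r - 3)/(7*r^3 + 2*r^2 + 3*r + 6)^2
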